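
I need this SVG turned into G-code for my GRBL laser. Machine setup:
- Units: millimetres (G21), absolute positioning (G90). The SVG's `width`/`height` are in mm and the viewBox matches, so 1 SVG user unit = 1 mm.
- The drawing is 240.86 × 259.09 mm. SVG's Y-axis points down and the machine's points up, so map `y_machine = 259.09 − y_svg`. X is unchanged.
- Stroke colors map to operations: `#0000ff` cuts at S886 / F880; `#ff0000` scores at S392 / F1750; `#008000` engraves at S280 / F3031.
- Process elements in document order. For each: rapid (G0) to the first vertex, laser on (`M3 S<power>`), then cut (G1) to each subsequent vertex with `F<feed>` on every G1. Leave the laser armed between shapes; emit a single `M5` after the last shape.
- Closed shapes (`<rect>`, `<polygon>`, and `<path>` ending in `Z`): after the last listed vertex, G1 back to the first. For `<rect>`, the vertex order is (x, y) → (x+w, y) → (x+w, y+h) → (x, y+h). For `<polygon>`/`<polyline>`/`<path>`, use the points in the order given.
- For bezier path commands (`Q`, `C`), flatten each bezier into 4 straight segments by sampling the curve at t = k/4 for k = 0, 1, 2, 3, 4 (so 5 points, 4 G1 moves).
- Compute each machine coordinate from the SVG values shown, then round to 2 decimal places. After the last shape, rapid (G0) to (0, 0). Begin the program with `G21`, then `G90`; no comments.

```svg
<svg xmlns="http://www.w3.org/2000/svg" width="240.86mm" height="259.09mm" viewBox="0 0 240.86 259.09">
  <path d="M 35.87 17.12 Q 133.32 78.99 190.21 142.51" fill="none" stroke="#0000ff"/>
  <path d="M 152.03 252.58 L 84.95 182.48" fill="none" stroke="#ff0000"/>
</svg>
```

1 u = 1 mm; y_m = 259.09 − y.

[1] `<path>` quadratic bezier, #0000ff→cut S886 F880: (35.87,241.97) → (82.06,210.93) → (123.18,179.69) → (159.23,148.24) → (190.21,116.58)

[2] `<path>` line segment, #ff0000→score S392 F1750: (152.03,6.51) → (84.95,76.61)

G21
G90
G0 X35.87 Y241.97
M3 S886
G1 X82.06 Y210.93 F880
G1 X123.18 Y179.69 F880
G1 X159.23 Y148.24 F880
G1 X190.21 Y116.58 F880
G0 X152.03 Y6.51
M3 S392
G1 X84.95 Y76.61 F1750
M5
G0 X0.00 Y0.00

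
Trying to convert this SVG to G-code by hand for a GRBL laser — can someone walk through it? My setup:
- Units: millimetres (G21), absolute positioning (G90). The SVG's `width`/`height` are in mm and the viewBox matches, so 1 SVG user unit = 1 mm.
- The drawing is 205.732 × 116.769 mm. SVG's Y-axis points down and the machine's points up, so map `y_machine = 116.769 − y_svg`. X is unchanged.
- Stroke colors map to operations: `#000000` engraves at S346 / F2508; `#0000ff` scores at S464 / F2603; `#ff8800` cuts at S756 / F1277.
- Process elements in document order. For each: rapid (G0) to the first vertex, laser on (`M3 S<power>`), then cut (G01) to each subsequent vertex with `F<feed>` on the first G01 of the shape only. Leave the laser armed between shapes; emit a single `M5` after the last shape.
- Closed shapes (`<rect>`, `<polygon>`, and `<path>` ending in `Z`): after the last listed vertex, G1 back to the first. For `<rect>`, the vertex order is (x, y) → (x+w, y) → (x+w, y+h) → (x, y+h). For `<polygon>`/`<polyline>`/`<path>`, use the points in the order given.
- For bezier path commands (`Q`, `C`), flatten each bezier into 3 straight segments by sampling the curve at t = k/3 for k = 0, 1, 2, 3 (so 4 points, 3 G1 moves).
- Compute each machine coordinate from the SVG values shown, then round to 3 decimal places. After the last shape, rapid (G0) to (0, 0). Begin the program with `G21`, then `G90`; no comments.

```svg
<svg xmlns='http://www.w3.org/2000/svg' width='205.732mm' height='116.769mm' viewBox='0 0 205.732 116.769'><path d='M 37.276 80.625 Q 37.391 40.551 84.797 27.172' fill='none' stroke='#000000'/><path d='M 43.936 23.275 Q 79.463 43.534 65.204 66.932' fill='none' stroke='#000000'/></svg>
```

viewBox `0 0 205.732 116.769` with mm width/height → 1 unit = 1 mm. Flip: y_m = 116.769 − y_svg.

**Shape 1** — `<path>` quadratic bezier, stroke `#000000` → engrave (S346, F2508). Control points (SVG): P0=(37.276,80.625), P1=(37.391,40.551), P2=(84.797,27.172); sampled at t=k/3. Machine vertices: (37.276,36.144) → (42.607,59.894) → (58.448,77.712) → (84.797,89.597). Open path.

**Shape 2** — `<path>` quadratic bezier, stroke `#000000` → engrave (S346, F2508). Control points (SVG): P0=(43.936,23.275), P1=(79.463,43.534), P2=(65.204,66.932); sampled at t=k/3. Machine vertices: (43.936,93.494) → (62.089,79.639) → (69.178,65.087) → (65.204,49.837). Open path.

G21
G90
G0 X37.276 Y36.144
M3 S346
G01 X42.607 Y59.894 F2508
G01 X58.448 Y77.712
G01 X84.797 Y89.597
G0 X43.936 Y93.494
M3 S346
G01 X62.089 Y79.639 F2508
G01 X69.178 Y65.087
G01 X65.204 Y49.837
M5
G0 X0.000 Y0.000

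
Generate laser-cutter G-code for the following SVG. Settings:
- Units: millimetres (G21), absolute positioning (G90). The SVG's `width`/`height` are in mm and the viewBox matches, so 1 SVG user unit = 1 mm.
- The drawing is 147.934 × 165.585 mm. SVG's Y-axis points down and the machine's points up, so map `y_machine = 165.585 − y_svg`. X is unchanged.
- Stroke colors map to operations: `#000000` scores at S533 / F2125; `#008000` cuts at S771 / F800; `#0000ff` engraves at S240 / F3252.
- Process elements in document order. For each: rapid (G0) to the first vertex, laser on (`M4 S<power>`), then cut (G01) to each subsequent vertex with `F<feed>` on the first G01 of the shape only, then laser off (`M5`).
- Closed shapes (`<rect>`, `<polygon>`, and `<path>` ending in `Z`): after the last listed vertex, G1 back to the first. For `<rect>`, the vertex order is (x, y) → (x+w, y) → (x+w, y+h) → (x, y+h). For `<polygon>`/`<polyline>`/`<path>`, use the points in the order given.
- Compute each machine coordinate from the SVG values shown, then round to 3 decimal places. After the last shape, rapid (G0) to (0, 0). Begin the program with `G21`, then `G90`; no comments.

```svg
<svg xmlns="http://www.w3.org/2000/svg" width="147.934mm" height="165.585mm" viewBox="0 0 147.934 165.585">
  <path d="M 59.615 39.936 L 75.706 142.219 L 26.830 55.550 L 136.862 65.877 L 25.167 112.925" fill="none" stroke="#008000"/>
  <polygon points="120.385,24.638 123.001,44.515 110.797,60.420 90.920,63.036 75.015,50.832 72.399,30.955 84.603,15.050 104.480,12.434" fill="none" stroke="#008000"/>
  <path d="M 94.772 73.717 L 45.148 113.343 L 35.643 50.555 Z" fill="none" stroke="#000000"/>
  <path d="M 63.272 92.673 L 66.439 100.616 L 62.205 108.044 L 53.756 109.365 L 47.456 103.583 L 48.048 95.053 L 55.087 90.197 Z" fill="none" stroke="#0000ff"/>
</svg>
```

1 u = 1 mm; y_m = 165.585 − y.

[1] `<path>` open polyline, #008000→cut S771 F800: (59.615,125.649) → (75.706,23.366) → (26.830,110.035) → (136.862,99.708) → (25.167,52.660)

[2] `<polygon>` regular polygon, #008000→cut S771 F800: (120.385,140.947) → (123.001,121.070) → (110.797,105.165) → (90.920,102.549) → (75.015,114.753) → (72.399,134.630) → (84.603,150.535) → (104.480,153.151) → (120.385,140.947) (closed)

[3] `<path>` regular polygon, #000000→score S533 F2125: (94.772,91.868) → (45.148,52.242) → (35.643,115.030) → (94.772,91.868) (closed)

[4] `<path>` regular polygon, #0000ff→engrave S240 F3252: (63.272,72.912) → (66.439,64.969) → (62.205,57.541) → (53.756,56.220) → (47.456,62.002) → (48.048,70.532) → (55.087,75.388) → (63.272,72.912) (closed)

G21
G90
G0 X59.615 Y125.649
M4 S771
G01 X75.706 Y23.366 F800
G01 X26.830 Y110.035
G01 X136.862 Y99.708
G01 X25.167 Y52.660
M5
G0 X120.385 Y140.947
M4 S771
G01 X123.001 Y121.070 F800
G01 X110.797 Y105.165
G01 X90.920 Y102.549
G01 X75.015 Y114.753
G01 X72.399 Y134.630
G01 X84.603 Y150.535
G01 X104.480 Y153.151
G01 X120.385 Y140.947
M5
G0 X94.772 Y91.868
M4 S533
G01 X45.148 Y52.242 F2125
G01 X35.643 Y115.030
G01 X94.772 Y91.868
M5
G0 X63.272 Y72.912
M4 S240
G01 X66.439 Y64.969 F3252
G01 X62.205 Y57.541
G01 X53.756 Y56.220
G01 X47.456 Y62.002
G01 X48.048 Y70.532
G01 X55.087 Y75.388
G01 X63.272 Y72.912
M5
G0 X0.000 Y0.000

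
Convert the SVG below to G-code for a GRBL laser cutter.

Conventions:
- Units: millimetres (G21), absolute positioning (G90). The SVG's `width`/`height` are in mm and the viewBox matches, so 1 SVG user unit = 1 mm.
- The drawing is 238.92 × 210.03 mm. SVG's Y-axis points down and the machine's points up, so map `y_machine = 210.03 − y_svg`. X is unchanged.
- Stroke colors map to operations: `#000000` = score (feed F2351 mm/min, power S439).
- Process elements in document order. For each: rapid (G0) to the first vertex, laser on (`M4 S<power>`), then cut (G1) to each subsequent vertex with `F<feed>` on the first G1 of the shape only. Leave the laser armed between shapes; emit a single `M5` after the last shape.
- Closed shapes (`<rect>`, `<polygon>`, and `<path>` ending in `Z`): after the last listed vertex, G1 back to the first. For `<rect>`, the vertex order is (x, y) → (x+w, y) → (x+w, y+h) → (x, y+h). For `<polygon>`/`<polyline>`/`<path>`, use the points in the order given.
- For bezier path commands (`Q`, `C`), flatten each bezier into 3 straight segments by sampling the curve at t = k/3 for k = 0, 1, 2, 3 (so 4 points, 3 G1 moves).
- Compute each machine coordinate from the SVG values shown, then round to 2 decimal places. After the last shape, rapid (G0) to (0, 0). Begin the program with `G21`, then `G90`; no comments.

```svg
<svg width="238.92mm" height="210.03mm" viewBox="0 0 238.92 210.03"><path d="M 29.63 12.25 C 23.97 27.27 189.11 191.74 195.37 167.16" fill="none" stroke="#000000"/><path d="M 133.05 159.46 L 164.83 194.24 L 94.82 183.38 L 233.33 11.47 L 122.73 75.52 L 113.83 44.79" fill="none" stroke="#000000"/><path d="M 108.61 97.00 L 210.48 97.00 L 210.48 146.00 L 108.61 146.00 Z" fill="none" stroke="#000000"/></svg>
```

1 u = 1 mm; y_m = 210.03 − y.

[1] `<path>` cubic bezier, #000000→score S439 F2351: (29.63,197.78) → (68.69,145.48) → (148.36,68.77) → (195.37,42.87)

[2] `<path>` open polyline, #000000→score S439 F2351: (133.05,50.57) → (164.83,15.79) → (94.82,26.65) → (233.33,198.56) → (122.73,134.51) → (113.83,165.24)

[3] `<path>` rectangle, #000000→score S439 F2351: (108.61,113.03) → (210.48,113.03) → (210.48,64.03) → (108.61,64.03) → (108.61,113.03) (closed)

G21
G90
G0 X29.63 Y197.78
M4 S439
G1 X68.69 Y145.48 F2351
G1 X148.36 Y68.77
G1 X195.37 Y42.87
G0 X133.05 Y50.57
M4 S439
G1 X164.83 Y15.79 F2351
G1 X94.82 Y26.65
G1 X233.33 Y198.56
G1 X122.73 Y134.51
G1 X113.83 Y165.24
G0 X108.61 Y113.03
M4 S439
G1 X210.48 Y113.03 F2351
G1 X210.48 Y64.03
G1 X108.61 Y64.03
G1 X108.61 Y113.03
M5
G0 X0.00 Y0.00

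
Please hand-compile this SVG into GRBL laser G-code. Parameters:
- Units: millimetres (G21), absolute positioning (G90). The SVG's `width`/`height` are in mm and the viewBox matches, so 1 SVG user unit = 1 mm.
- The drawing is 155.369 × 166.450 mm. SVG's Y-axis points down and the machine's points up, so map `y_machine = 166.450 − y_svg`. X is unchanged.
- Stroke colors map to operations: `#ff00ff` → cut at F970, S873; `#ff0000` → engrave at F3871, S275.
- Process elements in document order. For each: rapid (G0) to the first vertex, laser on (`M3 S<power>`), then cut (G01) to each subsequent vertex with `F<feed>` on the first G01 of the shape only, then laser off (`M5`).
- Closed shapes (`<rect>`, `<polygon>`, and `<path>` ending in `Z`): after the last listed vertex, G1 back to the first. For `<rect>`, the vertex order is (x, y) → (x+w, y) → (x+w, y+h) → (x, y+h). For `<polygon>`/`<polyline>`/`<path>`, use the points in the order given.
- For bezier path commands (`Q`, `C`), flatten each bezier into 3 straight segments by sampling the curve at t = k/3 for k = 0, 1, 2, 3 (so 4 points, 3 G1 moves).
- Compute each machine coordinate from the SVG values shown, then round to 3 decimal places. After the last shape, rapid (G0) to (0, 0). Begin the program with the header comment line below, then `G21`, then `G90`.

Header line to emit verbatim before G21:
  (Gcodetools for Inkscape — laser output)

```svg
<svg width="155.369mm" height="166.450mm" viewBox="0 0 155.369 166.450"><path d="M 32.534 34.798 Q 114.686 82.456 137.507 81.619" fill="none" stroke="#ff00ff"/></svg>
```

(Gcodetools for Inkscape — laser output)
G21
G90
G0 X32.534 Y131.652
M3 S873
G01 X80.710 Y105.268 F970
G01 X115.701 Y89.661
G01 X137.507 Y84.831
M5
G0 X0.000 Y0.000

Since the viewBox matches the mm dimensions, user units are millimetres directly. The only transform is the Y-flip y_m = 166.450 − y_svg.

Shape 1 is a quadratic bezier drawn with `<path>`. Its stroke #ff00ff means cut at S873, F970. After flipping Y the toolpath is (32.534,131.652) → (80.710,105.268) → (115.701,89.661) → (137.507,84.831).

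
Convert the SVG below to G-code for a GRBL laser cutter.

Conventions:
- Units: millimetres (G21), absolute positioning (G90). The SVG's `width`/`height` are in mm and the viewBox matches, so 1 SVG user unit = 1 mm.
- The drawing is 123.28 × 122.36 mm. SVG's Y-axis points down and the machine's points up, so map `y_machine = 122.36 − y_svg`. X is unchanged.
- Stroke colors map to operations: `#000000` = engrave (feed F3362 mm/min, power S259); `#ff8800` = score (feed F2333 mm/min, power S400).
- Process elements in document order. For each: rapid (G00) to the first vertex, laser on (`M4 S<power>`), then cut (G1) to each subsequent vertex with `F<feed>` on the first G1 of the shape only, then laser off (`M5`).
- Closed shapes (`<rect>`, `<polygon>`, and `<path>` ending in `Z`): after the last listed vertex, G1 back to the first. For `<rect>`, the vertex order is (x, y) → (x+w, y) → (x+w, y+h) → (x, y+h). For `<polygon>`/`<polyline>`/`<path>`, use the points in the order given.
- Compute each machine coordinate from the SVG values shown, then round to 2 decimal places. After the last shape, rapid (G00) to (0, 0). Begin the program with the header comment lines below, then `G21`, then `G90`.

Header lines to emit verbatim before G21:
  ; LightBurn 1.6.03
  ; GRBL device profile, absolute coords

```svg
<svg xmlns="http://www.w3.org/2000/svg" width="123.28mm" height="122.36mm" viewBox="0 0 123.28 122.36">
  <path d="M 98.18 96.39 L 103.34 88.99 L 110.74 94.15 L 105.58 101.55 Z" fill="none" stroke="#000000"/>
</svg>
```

; LightBurn 1.6.03
; GRBL device profile, absolute coords
G21
G90
G00 X98.18 Y25.97
M4 S259
G1 X103.34 Y33.37 F3362
G1 X110.74 Y28.21
G1 X105.58 Y20.81
G1 X98.18 Y25.97
M5
G00 X0.00 Y0.00

1 u = 1 mm; y_m = 122.36 − y.

[1] `<path>` regular polygon, #000000→engrave S259 F3362: (98.18,25.97) → (103.34,33.37) → (110.74,28.21) → (105.58,20.81) → (98.18,25.97) (closed)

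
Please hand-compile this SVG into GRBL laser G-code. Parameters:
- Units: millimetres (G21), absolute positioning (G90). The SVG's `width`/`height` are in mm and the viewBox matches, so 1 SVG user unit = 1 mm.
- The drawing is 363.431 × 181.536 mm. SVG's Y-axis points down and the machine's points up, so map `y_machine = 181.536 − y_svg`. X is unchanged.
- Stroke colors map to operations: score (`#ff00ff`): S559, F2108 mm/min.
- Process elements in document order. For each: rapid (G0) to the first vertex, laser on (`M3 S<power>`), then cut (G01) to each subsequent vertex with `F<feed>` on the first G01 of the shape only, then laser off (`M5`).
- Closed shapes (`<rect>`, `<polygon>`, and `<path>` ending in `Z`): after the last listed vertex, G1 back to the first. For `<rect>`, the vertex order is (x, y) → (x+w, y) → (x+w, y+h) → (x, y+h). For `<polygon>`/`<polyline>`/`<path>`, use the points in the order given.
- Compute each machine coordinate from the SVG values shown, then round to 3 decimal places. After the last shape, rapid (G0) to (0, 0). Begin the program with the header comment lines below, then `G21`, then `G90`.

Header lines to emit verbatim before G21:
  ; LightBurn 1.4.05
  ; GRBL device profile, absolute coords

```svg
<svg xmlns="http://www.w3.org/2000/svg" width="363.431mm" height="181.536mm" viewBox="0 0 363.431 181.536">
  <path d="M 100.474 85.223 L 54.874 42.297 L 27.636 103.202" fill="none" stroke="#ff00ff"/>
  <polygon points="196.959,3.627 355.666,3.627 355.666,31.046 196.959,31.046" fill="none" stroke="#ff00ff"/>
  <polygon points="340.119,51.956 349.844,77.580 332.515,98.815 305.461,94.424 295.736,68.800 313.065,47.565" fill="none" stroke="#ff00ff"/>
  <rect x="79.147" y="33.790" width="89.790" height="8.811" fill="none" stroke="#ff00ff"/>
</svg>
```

; LightBurn 1.4.05
; GRBL device profile, absolute coords
G21
G90
G0 X100.474 Y96.313
M3 S559
G01 X54.874 Y139.239 F2108
G01 X27.636 Y78.334
M5
G0 X196.959 Y177.909
M3 S559
G01 X355.666 Y177.909 F2108
G01 X355.666 Y150.490
G01 X196.959 Y150.490
G01 X196.959 Y177.909
M5
G0 X340.119 Y129.580
M3 S559
G01 X349.844 Y103.956 F2108
G01 X332.515 Y82.721
G01 X305.461 Y87.112
G01 X295.736 Y112.736
G01 X313.065 Y133.971
G01 X340.119 Y129.580
M5
G0 X79.147 Y147.746
M3 S559
G01 X168.937 Y147.746 F2108
G01 X168.937 Y138.935
G01 X79.147 Y138.935
G01 X79.147 Y147.746
M5
G0 X0.000 Y0.000

Since the viewBox matches the mm dimensions, user units are millimetres directly. The only transform is the Y-flip y_m = 181.536 − y_svg.

Shape 1 is a open polyline drawn with `<path>`. Its stroke #ff00ff means score at S559, F2108. After flipping Y the toolpath is (100.474,96.313) → (54.874,139.239) → (27.636,78.334).

Shape 2 is a rectangle drawn with `<polygon>`. Its stroke #ff00ff means score at S559, F2108. After flipping Y the toolpath is (196.959,177.909) → (355.666,177.909) → (355.666,150.490) → (196.959,150.490) → (196.959,177.909), returning to the start.

Shape 3 is a regular polygon drawn with `<polygon>`. Its stroke #ff00ff means score at S559, F2108. After flipping Y the toolpath is (340.119,129.580) → (349.844,103.956) → (332.515,82.721) → (305.461,87.112) → (295.736,112.736) → (313.065,133.971) → (340.119,129.580), returning to the start.

Shape 4 is a rectangle drawn with `<rect>`. Its stroke #ff00ff means score at S559, F2108. After flipping Y the toolpath is (79.147,147.746) → (168.937,147.746) → (168.937,138.935) → (79.147,138.935) → (79.147,147.746), returning to the start.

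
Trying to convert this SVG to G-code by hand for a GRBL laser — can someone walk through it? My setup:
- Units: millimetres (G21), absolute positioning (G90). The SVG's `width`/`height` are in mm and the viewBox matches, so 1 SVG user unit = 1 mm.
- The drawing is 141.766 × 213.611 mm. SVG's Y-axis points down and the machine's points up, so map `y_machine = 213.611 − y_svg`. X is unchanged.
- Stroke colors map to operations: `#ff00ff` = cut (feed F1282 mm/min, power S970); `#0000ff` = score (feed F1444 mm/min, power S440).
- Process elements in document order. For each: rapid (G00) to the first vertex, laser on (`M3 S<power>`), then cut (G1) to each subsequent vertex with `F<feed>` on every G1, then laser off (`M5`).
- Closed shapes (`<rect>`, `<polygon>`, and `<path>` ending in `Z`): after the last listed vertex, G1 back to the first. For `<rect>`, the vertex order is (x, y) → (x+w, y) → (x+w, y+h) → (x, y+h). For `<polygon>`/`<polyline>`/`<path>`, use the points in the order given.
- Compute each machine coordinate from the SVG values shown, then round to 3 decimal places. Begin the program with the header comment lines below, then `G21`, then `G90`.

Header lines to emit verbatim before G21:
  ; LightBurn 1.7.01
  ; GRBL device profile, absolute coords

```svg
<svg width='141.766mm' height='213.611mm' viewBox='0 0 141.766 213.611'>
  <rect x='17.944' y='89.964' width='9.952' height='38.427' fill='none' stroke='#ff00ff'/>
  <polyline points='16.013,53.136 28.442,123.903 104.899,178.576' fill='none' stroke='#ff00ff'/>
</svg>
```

Since the viewBox matches the mm dimensions, user units are millimetres directly. The only transform is the Y-flip y_m = 213.611 − y_svg.

Shape 1 is a rectangle drawn with `<rect>`. Its stroke #ff00ff means cut at S970, F1282. After flipping Y the toolpath is (17.944,123.647) → (27.896,123.647) → (27.896,85.220) → (17.944,85.220) → (17.944,123.647), returning to the start.

Shape 2 is a open polyline drawn with `<polyline>`. Its stroke #ff00ff means cut at S970, F1282. After flipping Y the toolpath is (16.013,160.475) → (28.442,89.708) → (104.899,35.035).

; LightBurn 1.7.01
; GRBL device profile, absolute coords
G21
G90
G00 X17.944 Y123.647
M3 S970
G1 X27.896 Y123.647 F1282
G1 X27.896 Y85.220 F1282
G1 X17.944 Y85.220 F1282
G1 X17.944 Y123.647 F1282
M5
G00 X16.013 Y160.475
M3 S970
G1 X28.442 Y89.708 F1282
G1 X104.899 Y35.035 F1282
M5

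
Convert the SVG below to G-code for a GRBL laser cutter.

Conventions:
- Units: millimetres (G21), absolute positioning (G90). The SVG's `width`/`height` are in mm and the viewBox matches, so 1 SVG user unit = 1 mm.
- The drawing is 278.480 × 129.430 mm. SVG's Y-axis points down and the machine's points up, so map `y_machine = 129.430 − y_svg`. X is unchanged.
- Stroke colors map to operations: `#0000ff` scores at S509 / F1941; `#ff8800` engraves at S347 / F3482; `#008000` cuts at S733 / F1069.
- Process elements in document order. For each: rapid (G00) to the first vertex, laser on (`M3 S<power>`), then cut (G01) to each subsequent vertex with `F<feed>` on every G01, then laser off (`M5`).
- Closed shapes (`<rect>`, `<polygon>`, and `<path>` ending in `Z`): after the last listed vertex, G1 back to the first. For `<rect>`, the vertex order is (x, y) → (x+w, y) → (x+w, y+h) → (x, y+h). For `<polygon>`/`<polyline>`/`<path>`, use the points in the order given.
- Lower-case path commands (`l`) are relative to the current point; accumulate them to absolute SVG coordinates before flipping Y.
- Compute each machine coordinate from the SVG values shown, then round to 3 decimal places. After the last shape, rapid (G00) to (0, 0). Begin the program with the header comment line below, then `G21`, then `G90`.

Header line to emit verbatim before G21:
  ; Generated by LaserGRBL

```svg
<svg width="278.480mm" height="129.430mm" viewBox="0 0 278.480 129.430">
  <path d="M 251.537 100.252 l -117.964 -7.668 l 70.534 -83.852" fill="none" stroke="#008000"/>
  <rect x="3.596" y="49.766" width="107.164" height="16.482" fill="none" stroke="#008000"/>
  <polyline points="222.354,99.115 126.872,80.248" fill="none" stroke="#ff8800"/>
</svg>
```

; Generated by LaserGRBL
G21
G90
G00 X251.537 Y29.178
M3 S733
G01 X133.573 Y36.846 F1069
G01 X204.107 Y120.698 F1069
M5
G00 X3.596 Y79.664
M3 S733
G01 X110.760 Y79.664 F1069
G01 X110.760 Y63.182 F1069
G01 X3.596 Y63.182 F1069
G01 X3.596 Y79.664 F1069
M5
G00 X222.354 Y30.315
M3 S347
G01 X126.872 Y49.182 F3482
M5
G00 X0.000 Y0.000

1 u = 1 mm; y_m = 129.430 − y.

[1] `<path>` open polyline, #008000→cut S733 F1069: (251.537,29.178) → (133.573,36.846) → (204.107,120.698)

[2] `<rect>` rectangle, #008000→cut S733 F1069: (3.596,79.664) → (110.760,79.664) → (110.760,63.182) → (3.596,63.182) → (3.596,79.664) (closed)

[3] `<polyline>` line segment, #ff8800→engrave S347 F3482: (222.354,30.315) → (126.872,49.182)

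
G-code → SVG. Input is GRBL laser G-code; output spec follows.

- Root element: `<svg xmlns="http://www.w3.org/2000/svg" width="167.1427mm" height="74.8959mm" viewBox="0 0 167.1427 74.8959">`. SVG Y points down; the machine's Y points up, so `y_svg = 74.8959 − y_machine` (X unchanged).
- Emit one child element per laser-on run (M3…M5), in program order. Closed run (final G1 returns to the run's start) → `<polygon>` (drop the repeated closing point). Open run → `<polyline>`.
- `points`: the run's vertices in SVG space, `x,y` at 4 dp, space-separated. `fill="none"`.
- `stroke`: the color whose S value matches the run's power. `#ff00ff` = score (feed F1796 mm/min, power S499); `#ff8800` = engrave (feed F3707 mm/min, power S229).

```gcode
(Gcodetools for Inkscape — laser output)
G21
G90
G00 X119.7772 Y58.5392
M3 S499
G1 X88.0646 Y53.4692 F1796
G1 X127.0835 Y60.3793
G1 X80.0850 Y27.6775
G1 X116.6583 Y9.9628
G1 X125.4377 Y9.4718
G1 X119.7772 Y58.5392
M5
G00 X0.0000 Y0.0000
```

<svg xmlns="http://www.w3.org/2000/svg" width="167.1427mm" height="74.8959mm" viewBox="0 0 167.1427 74.8959">
  <polygon points="119.7772,16.3567 88.0646,21.4267 127.0835,14.5166 80.0850,47.2184 116.6583,64.9331 125.4377,65.4241" fill="none" stroke="#ff00ff"/>
</svg>

Machine Y-up, SVG Y-down with viewBox height 74.8959, so y_svg = 74.8959 − y_machine; X carries over. Every run uses S499, so all elements get stroke `#ff00ff` (score).

Run 1: The run returns to its start, so emit a `<polygon>` with points (Y-flipped): 119.7772,16.3567 88.0646,21.4267 127.0835,14.5166 80.0850,47.2184 116.6583,64.9331 125.4377,65.4241.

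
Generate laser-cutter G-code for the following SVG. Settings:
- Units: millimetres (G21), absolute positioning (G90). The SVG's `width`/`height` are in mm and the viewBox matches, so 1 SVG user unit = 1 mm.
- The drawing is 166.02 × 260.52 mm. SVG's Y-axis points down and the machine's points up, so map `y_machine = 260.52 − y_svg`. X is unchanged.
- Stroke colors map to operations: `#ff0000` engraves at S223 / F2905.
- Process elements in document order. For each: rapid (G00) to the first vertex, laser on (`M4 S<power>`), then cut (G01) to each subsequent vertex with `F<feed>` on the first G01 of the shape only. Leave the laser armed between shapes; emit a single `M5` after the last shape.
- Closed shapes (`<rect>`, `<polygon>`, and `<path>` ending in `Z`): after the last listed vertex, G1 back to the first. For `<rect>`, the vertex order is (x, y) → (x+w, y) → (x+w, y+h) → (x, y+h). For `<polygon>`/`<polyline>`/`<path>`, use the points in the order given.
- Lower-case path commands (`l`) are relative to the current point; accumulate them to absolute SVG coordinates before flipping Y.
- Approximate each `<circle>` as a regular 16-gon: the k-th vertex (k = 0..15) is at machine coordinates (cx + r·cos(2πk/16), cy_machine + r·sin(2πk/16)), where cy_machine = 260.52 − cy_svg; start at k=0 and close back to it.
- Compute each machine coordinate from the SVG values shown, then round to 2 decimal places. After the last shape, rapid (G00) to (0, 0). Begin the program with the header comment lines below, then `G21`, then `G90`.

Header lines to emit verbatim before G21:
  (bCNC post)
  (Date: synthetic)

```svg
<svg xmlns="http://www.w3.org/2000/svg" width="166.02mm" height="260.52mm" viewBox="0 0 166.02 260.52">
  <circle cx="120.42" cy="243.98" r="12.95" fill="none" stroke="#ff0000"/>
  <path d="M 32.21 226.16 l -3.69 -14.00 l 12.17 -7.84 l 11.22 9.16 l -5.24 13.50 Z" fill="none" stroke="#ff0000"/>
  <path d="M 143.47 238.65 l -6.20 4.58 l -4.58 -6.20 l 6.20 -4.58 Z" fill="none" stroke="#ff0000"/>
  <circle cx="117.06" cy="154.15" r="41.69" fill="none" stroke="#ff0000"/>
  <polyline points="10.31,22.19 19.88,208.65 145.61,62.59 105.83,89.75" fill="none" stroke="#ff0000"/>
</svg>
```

(bCNC post)
(Date: synthetic)
G21
G90
G00 X133.37 Y16.54
M4 S223
G01 X132.38 Y21.50 F2905
G01 X129.58 Y25.70
G01 X125.38 Y28.50
G01 X120.42 Y29.49
G01 X115.46 Y28.50
G01 X111.26 Y25.70
G01 X108.46 Y21.50
G01 X107.47 Y16.54
G01 X108.46 Y11.58
G01 X111.26 Y7.38
G01 X115.46 Y4.58
G01 X120.42 Y3.59
G01 X125.38 Y4.58
G01 X129.58 Y7.38
G01 X132.38 Y11.58
G01 X133.37 Y16.54
G00 X32.21 Y34.36
M4 S223
G01 X28.52 Y48.36 F2905
G01 X40.69 Y56.20
G01 X51.91 Y47.04
G01 X46.67 Y33.54
G01 X32.21 Y34.36
G00 X143.47 Y21.87
M4 S223
G01 X137.27 Y17.29 F2905
G01 X132.69 Y23.49
G01 X138.89 Y28.07
G01 X143.47 Y21.87
G00 X158.75 Y106.37
M4 S223
G01 X155.58 Y122.32 F2905
G01 X146.54 Y135.85
G01 X133.01 Y144.89
G01 X117.06 Y148.06
G01 X101.11 Y144.89
G01 X87.58 Y135.85
G01 X78.54 Y122.32
G01 X75.37 Y106.37
G01 X78.54 Y90.42
G01 X87.58 Y76.89
G01 X101.11 Y67.85
G01 X117.06 Y64.68
G01 X133.01 Y67.85
G01 X146.54 Y76.89
G01 X155.58 Y90.42
G01 X158.75 Y106.37
G00 X10.31 Y238.33
M4 S223
G01 X19.88 Y51.87 F2905
G01 X145.61 Y197.93
G01 X105.83 Y170.77
M5
G00 X0.00 Y0.00

Since the viewBox matches the mm dimensions, user units are millimetres directly. The only transform is the Y-flip y_m = 260.52 − y_svg.

Shape 1 is a circle drawn with `<circle>`. Its stroke #ff0000 means engrave at S223, F2905. After flipping Y the toolpath is (133.37,16.54) → (132.38,21.50) → (129.58,25.70) → (125.38,28.50) → (120.42,29.49) → (115.46,28.50) → (111.26,25.70) → (108.46,21.50) → (107.47,16.54) → (108.46,11.58) → (111.26,7.38) → (115.46,4.58) → (120.42,3.59) → (125.38,4.58) → (129.58,7.38) → (132.38,11.58) → (133.37,16.54), returning to the start.

Shape 2 is a regular polygon drawn with `<path>`. Its stroke #ff0000 means engrave at S223, F2905. After flipping Y the toolpath is (32.21,34.36) → (28.52,48.36) → (40.69,56.20) → (51.91,47.04) → (46.67,33.54) → (32.21,34.36), returning to the start.

Shape 3 is a regular polygon drawn with `<path>`. Its stroke #ff0000 means engrave at S223, F2905. After flipping Y the toolpath is (143.47,21.87) → (137.27,17.29) → (132.69,23.49) → (138.89,28.07) → (143.47,21.87), returning to the start.

Shape 4 is a circle drawn with `<circle>`. Its stroke #ff0000 means engrave at S223, F2905. After flipping Y the toolpath is (158.75,106.37) → (155.58,122.32) → (146.54,135.85) → (133.01,144.89) → (117.06,148.06) → (101.11,144.89) → (87.58,135.85) → (78.54,122.32) → (75.37,106.37) → (78.54,90.42) → (87.58,76.89) → (101.11,67.85) → (117.06,64.68) → (133.01,67.85) → (146.54,76.89) → (155.58,90.42) → (158.75,106.37), returning to the start.

Shape 5 is a open polyline drawn with `<polyline>`. Its stroke #ff0000 means engrave at S223, F2905. After flipping Y the toolpath is (10.31,238.33) → (19.88,51.87) → (145.61,197.93) → (105.83,170.77).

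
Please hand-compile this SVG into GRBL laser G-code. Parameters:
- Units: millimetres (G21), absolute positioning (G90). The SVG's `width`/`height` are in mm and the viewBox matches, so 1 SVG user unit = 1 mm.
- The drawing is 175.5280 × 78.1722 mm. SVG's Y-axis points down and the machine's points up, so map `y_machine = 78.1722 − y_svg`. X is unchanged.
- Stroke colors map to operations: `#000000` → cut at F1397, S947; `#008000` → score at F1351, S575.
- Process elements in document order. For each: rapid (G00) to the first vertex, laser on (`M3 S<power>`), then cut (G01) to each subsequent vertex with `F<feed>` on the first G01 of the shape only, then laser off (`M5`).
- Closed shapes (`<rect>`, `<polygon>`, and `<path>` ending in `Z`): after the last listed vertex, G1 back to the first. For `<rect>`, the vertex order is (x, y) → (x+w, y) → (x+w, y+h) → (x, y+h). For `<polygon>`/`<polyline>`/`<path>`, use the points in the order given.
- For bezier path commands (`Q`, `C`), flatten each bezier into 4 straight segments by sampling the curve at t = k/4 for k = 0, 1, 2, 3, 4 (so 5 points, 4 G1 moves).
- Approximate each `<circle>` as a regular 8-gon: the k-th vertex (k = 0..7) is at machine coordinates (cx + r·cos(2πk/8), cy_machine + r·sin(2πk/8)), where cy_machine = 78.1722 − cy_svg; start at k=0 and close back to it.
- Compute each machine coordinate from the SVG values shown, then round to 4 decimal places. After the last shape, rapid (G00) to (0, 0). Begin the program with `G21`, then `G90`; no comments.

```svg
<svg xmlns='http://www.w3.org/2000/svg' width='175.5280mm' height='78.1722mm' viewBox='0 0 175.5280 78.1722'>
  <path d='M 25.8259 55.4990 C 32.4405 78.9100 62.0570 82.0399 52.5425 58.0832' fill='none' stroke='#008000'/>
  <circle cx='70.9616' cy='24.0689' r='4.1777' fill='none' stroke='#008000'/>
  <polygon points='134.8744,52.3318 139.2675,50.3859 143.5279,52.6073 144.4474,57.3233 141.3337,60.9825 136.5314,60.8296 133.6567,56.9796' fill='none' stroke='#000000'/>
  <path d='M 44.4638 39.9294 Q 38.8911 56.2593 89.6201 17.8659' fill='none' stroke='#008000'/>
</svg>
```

viewBox `0 0 175.5280 78.1722` with mm width/height → 1 unit = 1 mm. Flip: y_m = 78.1722 − y_svg.

**Shape 1** — `<path>` cubic bezier, stroke `#008000` → score (S575, F1351). Control points (SVG): P0=(25.8259,55.4990), P1=(32.4405,78.9100), P2=(62.0570,82.0399), P3=(52.5425,58.0832); sampled at t=k/4. Machine vertices: (25.8259,22.6732) → (34.1289,9.0240) → (45.2326,3.6182) → (53.3121,7.0939) → (52.5425,20.0890). Open path.

**Shape 2** — `<circle>` circle, stroke `#008000` → score (S575, F1351). Machine vertices: (75.1393,54.1033) → (73.9157,57.0574) → (70.9616,58.2810) → (68.0075,57.0574) → (66.7839,54.1033) → (68.0075,51.1492) → (70.9616,49.9256) → (73.9157,51.1492) → (75.1393,54.1033). Closed: final G1 returns to the first vertex.

**Shape 3** — `<polygon>` regular polygon, stroke `#000000` → cut (S947, F1397). Machine vertices: (134.8744,25.8404) → (139.2675,27.7863) → (143.5279,25.5649) → (144.4474,20.8489) → (141.3337,17.1897) → (136.5314,17.3426) → (133.6567,21.1926) → (134.8744,25.8404). Closed: final G1 returns to the first vertex.

**Shape 4** — `<path>` quadratic bezier, stroke `#008000` → score (S575, F1351). Control points (SVG): P0=(44.4638,39.9294), P1=(38.8911,56.2593), P2=(89.6201,17.8659); sampled at t=k/4. Machine vertices: (44.4638,38.2428) → (45.1963,33.4981) → (52.9665,35.5937) → (67.7745,44.5298) → (89.6201,60.3063). Open path.

G21
G90
G00 X25.8259 Y22.6732
M3 S575
G01 X34.1289 Y9.0240 F1351
G01 X45.2326 Y3.6182
G01 X53.3121 Y7.0939
G01 X52.5425 Y20.0890
M5
G00 X75.1393 Y54.1033
M3 S575
G01 X73.9157 Y57.0574 F1351
G01 X70.9616 Y58.2810
G01 X68.0075 Y57.0574
G01 X66.7839 Y54.1033
G01 X68.0075 Y51.1492
G01 X70.9616 Y49.9256
G01 X73.9157 Y51.1492
G01 X75.1393 Y54.1033
M5
G00 X134.8744 Y25.8404
M3 S947
G01 X139.2675 Y27.7863 F1397
G01 X143.5279 Y25.5649
G01 X144.4474 Y20.8489
G01 X141.3337 Y17.1897
G01 X136.5314 Y17.3426
G01 X133.6567 Y21.1926
G01 X134.8744 Y25.8404
M5
G00 X44.4638 Y38.2428
M3 S575
G01 X45.1963 Y33.4981 F1351
G01 X52.9665 Y35.5937
G01 X67.7745 Y44.5298
G01 X89.6201 Y60.3063
M5
G00 X0.0000 Y0.0000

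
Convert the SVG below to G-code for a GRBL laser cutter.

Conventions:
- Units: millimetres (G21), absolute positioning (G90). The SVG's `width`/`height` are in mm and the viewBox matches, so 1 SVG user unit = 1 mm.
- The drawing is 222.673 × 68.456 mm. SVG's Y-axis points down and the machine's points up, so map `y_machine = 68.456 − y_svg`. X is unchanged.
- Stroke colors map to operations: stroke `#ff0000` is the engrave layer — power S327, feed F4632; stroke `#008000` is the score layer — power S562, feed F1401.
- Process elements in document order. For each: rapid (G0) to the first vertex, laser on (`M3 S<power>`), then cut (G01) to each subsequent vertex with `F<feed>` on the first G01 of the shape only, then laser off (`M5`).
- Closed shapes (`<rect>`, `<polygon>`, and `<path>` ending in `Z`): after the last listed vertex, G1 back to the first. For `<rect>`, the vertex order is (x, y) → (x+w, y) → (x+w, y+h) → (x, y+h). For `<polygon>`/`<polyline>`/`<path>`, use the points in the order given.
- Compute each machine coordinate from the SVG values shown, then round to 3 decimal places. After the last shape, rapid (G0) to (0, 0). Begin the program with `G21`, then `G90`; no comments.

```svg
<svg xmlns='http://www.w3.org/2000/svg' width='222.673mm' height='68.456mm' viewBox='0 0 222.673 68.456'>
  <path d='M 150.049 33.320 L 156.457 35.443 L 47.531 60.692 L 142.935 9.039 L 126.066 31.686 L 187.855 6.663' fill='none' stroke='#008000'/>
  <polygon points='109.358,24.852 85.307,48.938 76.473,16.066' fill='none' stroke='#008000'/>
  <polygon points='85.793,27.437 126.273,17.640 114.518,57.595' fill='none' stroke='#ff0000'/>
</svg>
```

G21
G90
G0 X150.049 Y35.136
M3 S562
G01 X156.457 Y33.013 F1401
G01 X47.531 Y7.764
G01 X142.935 Y59.417
G01 X126.066 Y36.770
G01 X187.855 Y61.793
M5
G0 X109.358 Y43.604
M3 S562
G01 X85.307 Y19.518 F1401
G01 X76.473 Y52.390
G01 X109.358 Y43.604
M5
G0 X85.793 Y41.019
M3 S327
G01 X126.273 Y50.816 F4632
G01 X114.518 Y10.861
G01 X85.793 Y41.019
M5
G0 X0.000 Y0.000

1 u = 1 mm; y_m = 68.456 − y.

[1] `<path>` open polyline, #008000→score S562 F1401: (150.049,35.136) → (156.457,33.013) → (47.531,7.764) → (142.935,59.417) → (126.066,36.770) → (187.855,61.793)

[2] `<polygon>` regular polygon, #008000→score S562 F1401: (109.358,43.604) → (85.307,19.518) → (76.473,52.390) → (109.358,43.604) (closed)

[3] `<polygon>` regular polygon, #ff0000→engrave S327 F4632: (85.793,41.019) → (126.273,50.816) → (114.518,10.861) → (85.793,41.019) (closed)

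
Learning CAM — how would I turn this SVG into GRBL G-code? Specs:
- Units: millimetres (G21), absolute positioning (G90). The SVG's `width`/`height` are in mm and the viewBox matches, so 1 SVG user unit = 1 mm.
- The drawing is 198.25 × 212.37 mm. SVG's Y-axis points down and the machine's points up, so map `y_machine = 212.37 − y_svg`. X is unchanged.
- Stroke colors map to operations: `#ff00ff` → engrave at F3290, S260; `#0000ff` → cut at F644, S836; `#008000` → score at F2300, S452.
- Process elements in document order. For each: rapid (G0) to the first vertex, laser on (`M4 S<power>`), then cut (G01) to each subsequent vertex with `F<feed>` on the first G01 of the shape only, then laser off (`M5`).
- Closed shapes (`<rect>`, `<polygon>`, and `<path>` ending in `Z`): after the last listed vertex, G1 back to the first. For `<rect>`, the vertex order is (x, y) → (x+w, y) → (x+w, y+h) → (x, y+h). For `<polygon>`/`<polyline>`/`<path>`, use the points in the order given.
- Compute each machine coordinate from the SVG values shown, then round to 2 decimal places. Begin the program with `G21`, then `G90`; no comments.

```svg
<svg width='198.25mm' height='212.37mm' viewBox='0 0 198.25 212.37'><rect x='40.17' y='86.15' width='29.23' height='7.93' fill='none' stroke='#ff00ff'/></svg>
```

G21
G90
G0 X40.17 Y126.22
M4 S260
G01 X69.40 Y126.22 F3290
G01 X69.40 Y118.29
G01 X40.17 Y118.29
G01 X40.17 Y126.22
M5

1 u = 1 mm; y_m = 212.37 − y.

[1] `<rect>` rectangle, #ff00ff→engrave S260 F3290: (40.17,126.22) → (69.40,126.22) → (69.40,118.29) → (40.17,118.29) → (40.17,126.22) (closed)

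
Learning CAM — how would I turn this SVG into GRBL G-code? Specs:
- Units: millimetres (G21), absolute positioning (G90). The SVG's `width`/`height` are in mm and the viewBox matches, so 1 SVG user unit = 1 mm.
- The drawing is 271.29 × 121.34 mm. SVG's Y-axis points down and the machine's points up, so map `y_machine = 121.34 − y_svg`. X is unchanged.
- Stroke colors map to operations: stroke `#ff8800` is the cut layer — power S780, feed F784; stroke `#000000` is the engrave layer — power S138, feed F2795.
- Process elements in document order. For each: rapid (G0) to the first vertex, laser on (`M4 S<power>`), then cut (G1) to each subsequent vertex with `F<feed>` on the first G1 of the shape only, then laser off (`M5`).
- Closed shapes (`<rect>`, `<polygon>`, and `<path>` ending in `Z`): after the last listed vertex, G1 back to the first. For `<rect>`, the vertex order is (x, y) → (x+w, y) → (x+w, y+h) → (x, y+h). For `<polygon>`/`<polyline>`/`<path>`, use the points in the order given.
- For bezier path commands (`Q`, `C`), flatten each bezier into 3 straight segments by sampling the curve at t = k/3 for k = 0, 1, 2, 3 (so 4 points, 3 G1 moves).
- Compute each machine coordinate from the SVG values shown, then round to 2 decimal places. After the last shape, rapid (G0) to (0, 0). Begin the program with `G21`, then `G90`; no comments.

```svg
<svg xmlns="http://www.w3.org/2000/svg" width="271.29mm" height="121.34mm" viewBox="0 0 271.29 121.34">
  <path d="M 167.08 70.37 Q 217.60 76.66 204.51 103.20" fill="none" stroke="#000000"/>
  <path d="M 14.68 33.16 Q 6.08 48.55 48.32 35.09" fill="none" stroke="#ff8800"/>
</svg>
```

G21
G90
G0 X167.08 Y50.97
M4 S138
G1 X193.69 Y44.53 F2795
G1 X206.17 Y33.58
G1 X204.51 Y18.14
M5
G0 X14.68 Y88.18
M4 S780
G1 X14.60 Y81.13 F784
G1 X25.81 Y80.48
G1 X48.32 Y86.25
M5
G0 X0.00 Y0.00

Since the viewBox matches the mm dimensions, user units are millimetres directly. The only transform is the Y-flip y_m = 121.34 − y_svg.

Shape 1 is a quadratic bezier drawn with `<path>`. Its stroke #000000 means engrave at S138, F2795. After flipping Y the toolpath is (167.08,50.97) → (193.69,44.53) → (206.17,33.58) → (204.51,18.14).

Shape 2 is a quadratic bezier drawn with `<path>`. Its stroke #ff8800 means cut at S780, F784. After flipping Y the toolpath is (14.68,88.18) → (14.60,81.13) → (25.81,80.48) → (48.32,86.25).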